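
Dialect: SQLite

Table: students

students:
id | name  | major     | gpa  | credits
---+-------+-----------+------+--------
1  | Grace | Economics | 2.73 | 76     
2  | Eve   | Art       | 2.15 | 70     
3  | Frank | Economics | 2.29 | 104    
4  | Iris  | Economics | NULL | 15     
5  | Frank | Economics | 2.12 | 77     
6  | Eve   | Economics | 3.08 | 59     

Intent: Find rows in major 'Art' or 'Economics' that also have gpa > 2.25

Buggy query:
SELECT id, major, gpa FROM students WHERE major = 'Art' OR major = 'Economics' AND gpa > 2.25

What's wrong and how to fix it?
Bug: AND binds tighter than OR, so this parses as major = 'Art' OR (major = 'Economics' AND gpa > 2.25)

Fix: Add parentheses around the OR so the AND applies to both alternatives

Corrected query:
SELECT id, major, gpa FROM students WHERE (major = 'Art' OR major = 'Economics') AND gpa > 2.25

Result:
id | major     | gpa 
---+-----------+-----
1  | Economics | 2.73
3  | Economics | 2.29
6  | Economics | 3.08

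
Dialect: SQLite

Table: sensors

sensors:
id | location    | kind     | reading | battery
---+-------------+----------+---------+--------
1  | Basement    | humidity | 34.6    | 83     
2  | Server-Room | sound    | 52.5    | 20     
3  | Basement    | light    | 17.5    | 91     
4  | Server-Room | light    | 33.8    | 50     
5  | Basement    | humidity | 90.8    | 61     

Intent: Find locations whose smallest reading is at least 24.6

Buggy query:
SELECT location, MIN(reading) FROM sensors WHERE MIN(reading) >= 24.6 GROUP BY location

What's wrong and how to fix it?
Bug: MIN() in WHERE is a misuse of aggregate

Fix: Use HAVING for the per-group MIN condition

Corrected query:
SELECT location, MIN(reading) FROM sensors GROUP BY location HAVING MIN(reading) >= 24.6

Result:
location    | MIN(reading)
------------+-------------
Server-Room | 33.8        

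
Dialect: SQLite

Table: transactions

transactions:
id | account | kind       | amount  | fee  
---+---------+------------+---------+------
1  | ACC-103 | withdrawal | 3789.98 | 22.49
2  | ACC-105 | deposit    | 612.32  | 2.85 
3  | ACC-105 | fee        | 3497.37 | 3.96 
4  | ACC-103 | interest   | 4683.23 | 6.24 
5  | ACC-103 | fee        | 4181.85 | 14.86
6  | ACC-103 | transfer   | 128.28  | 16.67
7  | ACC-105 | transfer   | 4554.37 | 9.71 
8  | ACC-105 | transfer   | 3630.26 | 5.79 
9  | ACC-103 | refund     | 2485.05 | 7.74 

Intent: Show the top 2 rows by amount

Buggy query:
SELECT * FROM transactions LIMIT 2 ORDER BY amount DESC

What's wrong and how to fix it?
Bug: ORDER BY cannot follow LIMIT; LIMIT is the final clause

Fix: Sort with ORDER BY, then apply LIMIT

Corrected query:
SELECT * FROM transactions ORDER BY amount DESC LIMIT 2

Result:
id | account | kind     | amount  | fee 
---+---------+----------+---------+-----
4  | ACC-103 | interest | 4683.23 | 6.24
7  | ACC-105 | transfer | 4554.37 | 9.71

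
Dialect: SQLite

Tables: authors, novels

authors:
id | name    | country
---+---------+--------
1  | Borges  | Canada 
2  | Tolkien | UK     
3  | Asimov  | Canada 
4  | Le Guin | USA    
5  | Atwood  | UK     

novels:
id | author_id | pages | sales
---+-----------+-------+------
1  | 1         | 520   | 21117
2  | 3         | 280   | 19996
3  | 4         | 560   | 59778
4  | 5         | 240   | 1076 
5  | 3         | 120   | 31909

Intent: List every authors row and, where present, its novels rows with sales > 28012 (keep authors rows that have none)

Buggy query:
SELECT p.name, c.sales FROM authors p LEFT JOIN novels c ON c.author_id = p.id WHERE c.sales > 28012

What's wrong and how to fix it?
Bug: A WHERE condition on the right-hand table after LEFT JOIN drops unmatched parents

Fix: Move the right-table condition into the ON clause so unmatched parents are kept

Corrected query:
SELECT p.name, c.sales FROM authors p LEFT JOIN novels c ON c.author_id = p.id AND c.sales > 28012

Result:
name    | sales
--------+------
Borges  | NULL 
Tolkien | NULL 
Asimov  | 31909
Le Guin | 59778
Atwood  | NULL 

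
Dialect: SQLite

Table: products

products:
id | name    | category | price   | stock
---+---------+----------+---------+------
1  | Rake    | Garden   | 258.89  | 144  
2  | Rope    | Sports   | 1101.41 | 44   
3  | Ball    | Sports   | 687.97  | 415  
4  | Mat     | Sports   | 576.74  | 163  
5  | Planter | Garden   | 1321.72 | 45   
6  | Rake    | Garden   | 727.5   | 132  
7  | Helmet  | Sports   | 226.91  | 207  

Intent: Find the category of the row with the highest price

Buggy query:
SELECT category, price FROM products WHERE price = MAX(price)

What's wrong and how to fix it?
Bug: MAX(price) is an aggregate and cannot be used directly in WHERE

Fix: Wrap MAX in a scalar subquery so WHERE compares against a single value

Corrected query:
SELECT category, price FROM products WHERE price = (SELECT MAX(price) FROM products)

Result:
category | price  
---------+--------
Garden   | 1321.72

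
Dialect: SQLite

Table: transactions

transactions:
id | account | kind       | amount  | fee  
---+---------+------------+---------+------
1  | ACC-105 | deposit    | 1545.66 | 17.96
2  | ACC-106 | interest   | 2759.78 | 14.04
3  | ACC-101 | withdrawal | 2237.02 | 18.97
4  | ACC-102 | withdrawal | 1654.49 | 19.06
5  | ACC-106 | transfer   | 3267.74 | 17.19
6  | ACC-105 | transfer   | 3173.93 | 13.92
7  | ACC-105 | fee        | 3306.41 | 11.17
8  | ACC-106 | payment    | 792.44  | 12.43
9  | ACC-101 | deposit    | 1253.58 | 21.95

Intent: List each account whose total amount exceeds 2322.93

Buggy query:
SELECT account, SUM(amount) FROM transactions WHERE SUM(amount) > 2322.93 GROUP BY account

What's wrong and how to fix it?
Bug: SUM(amount) is an aggregate, but WHERE filters rows before aggregation

Fix: Move the aggregate condition to a HAVING clause

Corrected query:
SELECT account, SUM(amount) FROM transactions GROUP BY account HAVING SUM(amount) > 2322.93

Result:
account | SUM(amount)
--------+------------
ACC-101 | 3490.6     
ACC-105 | 8026       
ACC-106 | 6819.96    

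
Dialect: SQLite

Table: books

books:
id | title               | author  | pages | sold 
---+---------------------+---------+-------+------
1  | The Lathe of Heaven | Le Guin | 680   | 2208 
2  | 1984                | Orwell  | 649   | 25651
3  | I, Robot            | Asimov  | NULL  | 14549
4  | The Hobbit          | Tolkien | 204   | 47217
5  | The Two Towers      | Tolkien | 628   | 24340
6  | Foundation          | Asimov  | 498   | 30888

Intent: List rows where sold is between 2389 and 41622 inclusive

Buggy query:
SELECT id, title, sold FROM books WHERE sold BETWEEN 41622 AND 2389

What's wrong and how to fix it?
Bug: The bounds are reversed; BETWEEN a AND b requires a <= b to match anything

Fix: Write BETWEEN 2389 AND 41622

Corrected query:
SELECT id, title, sold FROM books WHERE sold BETWEEN 2389 AND 41622

Result:
id | title          | sold 
---+----------------+------
2  | 1984           | 25651
3  | I, Robot       | 14549
5  | The Two Towers | 24340
6  | Foundation     | 30888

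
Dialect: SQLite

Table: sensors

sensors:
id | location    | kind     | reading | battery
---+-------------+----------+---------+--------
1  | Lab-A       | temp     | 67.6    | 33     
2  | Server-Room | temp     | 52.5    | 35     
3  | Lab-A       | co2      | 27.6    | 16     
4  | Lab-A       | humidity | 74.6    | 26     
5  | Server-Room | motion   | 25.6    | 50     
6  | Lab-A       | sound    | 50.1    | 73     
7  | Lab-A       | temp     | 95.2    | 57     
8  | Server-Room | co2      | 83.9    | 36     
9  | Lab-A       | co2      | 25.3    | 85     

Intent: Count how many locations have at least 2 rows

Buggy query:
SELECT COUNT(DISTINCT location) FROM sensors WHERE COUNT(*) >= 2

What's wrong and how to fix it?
Bug: WHERE filters individual rows, not groups, so a group-level COUNT is invalid there

Fix: Group first with HAVING COUNT(*) >= 2, then COUNT the resulting groups

Corrected query:
SELECT COUNT(*) FROM (SELECT location FROM sensors GROUP BY location HAVING COUNT(*) >= 2)

Result:
COUNT(*)
--------
2       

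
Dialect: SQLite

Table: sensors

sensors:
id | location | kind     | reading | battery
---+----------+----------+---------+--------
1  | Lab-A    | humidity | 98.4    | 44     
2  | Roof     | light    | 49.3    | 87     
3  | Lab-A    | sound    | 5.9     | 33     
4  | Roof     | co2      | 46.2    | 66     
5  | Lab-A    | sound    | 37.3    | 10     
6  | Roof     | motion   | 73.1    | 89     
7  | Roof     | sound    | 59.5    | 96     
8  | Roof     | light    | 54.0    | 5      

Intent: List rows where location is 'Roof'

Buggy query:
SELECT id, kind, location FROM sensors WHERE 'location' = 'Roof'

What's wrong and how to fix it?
Bug: Single quotes denote string literals in SQL; the column name is being compared as a constant string

Fix: Reference the column as location without single quotes

Corrected query:
SELECT id, kind, location FROM sensors WHERE location = 'Roof'

Result:
id | kind   | location
---+--------+---------
2  | light  | Roof    
4  | co2    | Roof    
6  | motion | Roof    
7  | sound  | Roof    
8  | light  | Roof    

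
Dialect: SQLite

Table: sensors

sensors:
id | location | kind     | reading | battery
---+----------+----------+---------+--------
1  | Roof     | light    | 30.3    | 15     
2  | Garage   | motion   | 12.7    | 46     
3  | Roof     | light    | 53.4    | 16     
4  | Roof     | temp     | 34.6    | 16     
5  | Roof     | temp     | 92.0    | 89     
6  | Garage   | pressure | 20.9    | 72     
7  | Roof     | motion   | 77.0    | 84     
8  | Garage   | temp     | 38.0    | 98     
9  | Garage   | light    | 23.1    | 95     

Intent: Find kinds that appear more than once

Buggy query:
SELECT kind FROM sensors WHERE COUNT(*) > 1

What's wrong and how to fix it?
Bug: WHERE can't reference COUNT(*); aggregates are computed after WHERE

Fix: Group first, then use HAVING for the count condition

Corrected query:
SELECT kind FROM sensors GROUP BY kind HAVING COUNT(*) > 1

Result:
kind  
------
light 
motion
temp  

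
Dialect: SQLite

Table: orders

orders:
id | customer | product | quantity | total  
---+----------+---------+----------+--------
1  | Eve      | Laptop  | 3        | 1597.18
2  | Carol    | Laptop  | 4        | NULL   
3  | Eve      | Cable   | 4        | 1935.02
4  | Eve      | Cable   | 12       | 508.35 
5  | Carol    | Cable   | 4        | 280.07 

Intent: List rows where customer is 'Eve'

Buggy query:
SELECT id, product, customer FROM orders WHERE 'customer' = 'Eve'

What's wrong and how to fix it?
Bug: 'customer' in single quotes is a string literal, not the column; the comparison is literal-vs-literal and never true

Fix: Remove the quotes around the column name (or use double quotes for an identifier)

Corrected query:
SELECT id, product, customer FROM orders WHERE customer = 'Eve'

Result:
id | product | customer
---+---------+---------
1  | Laptop  | Eve     
3  | Cable   | Eve     
4  | Cable   | Eve     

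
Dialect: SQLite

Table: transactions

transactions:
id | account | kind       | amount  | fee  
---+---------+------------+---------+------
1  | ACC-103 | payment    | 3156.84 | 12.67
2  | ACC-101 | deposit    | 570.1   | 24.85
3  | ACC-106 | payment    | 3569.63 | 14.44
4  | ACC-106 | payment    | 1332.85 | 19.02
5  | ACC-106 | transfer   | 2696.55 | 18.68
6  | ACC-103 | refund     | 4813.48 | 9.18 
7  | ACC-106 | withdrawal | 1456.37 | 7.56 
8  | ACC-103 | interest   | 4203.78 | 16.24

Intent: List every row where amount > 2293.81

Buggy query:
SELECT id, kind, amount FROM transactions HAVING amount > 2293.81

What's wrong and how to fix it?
Bug: HAVING filters the output of aggregation, but this query has no GROUP BY and no aggregate functions, so SQLite rejects it (HAVING clause on a non-aggregate query); the condition here is per row

Fix: Use WHERE for row-level filtering

Corrected query:
SELECT id, kind, amount FROM transactions WHERE amount > 2293.81

Result:
id | kind     | amount 
---+----------+--------
1  | payment  | 3156.84
3  | payment  | 3569.63
5  | transfer | 2696.55
6  | refund   | 4813.48
8  | interest | 4203.78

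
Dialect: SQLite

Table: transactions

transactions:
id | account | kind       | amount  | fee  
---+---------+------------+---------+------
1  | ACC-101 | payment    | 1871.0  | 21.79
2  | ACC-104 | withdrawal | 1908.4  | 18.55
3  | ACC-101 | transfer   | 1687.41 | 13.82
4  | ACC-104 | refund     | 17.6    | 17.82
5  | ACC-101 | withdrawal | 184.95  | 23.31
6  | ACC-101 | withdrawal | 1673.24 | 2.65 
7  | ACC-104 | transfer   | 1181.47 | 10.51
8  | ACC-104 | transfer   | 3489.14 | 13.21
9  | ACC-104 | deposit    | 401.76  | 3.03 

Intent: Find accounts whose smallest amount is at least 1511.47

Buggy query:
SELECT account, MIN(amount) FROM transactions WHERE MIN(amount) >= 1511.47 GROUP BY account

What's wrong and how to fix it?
Bug: MIN() in WHERE is a misuse of aggregate

Fix: Replace WHERE with HAVING after the GROUP BY

Corrected query:
SELECT account, MIN(amount) FROM transactions GROUP BY account HAVING MIN(amount) >= 1511.47

Result:
(no rows)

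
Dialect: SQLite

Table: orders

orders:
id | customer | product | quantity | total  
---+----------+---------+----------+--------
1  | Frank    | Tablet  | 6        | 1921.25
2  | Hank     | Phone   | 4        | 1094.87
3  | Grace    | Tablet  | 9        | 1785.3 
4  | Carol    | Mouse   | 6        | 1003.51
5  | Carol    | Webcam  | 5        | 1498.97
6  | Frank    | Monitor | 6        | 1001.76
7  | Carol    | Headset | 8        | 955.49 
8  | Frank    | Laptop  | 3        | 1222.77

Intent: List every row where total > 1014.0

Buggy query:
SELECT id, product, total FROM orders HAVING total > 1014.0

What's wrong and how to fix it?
Bug: HAVING filters the output of aggregation, but this query has no GROUP BY and no aggregate functions, so SQLite rejects it (HAVING clause on a non-aggregate query); the condition here is per row

Fix: Replace HAVING with WHERE since the condition applies to individual rows

Corrected query:
SELECT id, product, total FROM orders WHERE total > 1014.0

Result:
id | product | total  
---+---------+--------
1  | Tablet  | 1921.25
2  | Phone   | 1094.87
3  | Tablet  | 1785.3 
5  | Webcam  | 1498.97
8  | Laptop  | 1222.77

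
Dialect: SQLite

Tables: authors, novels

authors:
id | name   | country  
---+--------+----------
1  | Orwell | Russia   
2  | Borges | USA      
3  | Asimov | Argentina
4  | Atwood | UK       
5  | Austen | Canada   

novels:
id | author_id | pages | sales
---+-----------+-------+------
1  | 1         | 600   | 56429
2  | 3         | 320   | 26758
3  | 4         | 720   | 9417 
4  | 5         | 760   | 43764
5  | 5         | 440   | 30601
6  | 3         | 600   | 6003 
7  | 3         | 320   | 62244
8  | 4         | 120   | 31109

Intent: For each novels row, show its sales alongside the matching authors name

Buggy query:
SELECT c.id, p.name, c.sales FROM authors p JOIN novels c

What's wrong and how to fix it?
Bug: Missing join condition: each novels row is matched to all authors rows instead of just its own

Fix: Specify the join condition linking the foreign key to the parent id

Corrected query:
SELECT c.id, p.name, c.sales FROM authors p JOIN novels c ON c.author_id = p.id

Result:
id | name   | sales
---+--------+------
1  | Orwell | 56429
2  | Asimov | 26758
3  | Atwood | 9417 
4  | Austen | 43764
5  | Austen | 30601
6  | Asimov | 6003 
7  | Asimov | 62244
8  | Atwood | 31109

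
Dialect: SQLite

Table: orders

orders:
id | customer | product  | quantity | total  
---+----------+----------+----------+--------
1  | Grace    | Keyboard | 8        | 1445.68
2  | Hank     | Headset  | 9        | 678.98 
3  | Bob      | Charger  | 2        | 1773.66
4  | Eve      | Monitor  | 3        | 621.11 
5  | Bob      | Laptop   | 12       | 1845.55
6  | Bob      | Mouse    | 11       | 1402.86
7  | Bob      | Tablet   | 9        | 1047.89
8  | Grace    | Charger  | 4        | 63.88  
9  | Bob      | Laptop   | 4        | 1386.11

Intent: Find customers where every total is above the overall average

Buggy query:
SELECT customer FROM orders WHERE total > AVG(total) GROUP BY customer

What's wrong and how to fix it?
Bug: WHERE evaluates per row before aggregation, so AVG() is unavailable

Fix: Use a subquery for AVG and a HAVING MIN(...) filter so the condition holds for every row in the group

Corrected query:
SELECT customer FROM orders GROUP BY customer HAVING MIN(total) > (SELECT AVG(total) FROM orders)

Result:
(no rows)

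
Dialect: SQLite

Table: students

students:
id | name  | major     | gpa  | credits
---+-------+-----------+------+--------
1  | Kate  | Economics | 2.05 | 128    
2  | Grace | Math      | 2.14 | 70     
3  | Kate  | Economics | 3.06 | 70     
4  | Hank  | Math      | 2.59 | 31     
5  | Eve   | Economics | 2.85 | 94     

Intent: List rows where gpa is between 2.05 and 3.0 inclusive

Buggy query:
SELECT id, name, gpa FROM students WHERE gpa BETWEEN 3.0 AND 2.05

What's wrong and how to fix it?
Bug: BETWEEN expects the lower bound first; with 3.0 AND 2.05 the range is empty

Fix: Swap the bounds so the smaller value comes first

Corrected query:
SELECT id, name, gpa FROM students WHERE gpa BETWEEN 2.05 AND 3.0

Result:
id | name  | gpa 
---+-------+-----
1  | Kate  | 2.05
2  | Grace | 2.14
4  | Hank  | 2.59
5  | Eve   | 2.85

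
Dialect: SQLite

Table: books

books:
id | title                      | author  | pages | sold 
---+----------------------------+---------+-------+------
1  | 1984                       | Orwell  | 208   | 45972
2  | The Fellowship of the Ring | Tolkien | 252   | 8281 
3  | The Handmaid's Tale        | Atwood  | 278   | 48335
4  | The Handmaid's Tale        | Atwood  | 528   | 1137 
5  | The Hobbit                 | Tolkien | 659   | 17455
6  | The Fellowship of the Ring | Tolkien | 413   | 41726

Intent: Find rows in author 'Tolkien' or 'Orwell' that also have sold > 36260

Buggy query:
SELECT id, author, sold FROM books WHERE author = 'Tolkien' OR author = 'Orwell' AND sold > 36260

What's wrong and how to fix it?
Bug: AND binds tighter than OR, so this parses as author = 'Tolkien' OR (author = 'Orwell' AND sold > 36260)

Fix: Group the OR with parentheses (or use IN), then AND the threshold

Corrected query:
SELECT id, author, sold FROM books WHERE (author = 'Tolkien' OR author = 'Orwell') AND sold > 36260

Result:
id | author  | sold 
---+---------+------
1  | Orwell  | 45972
6  | Tolkien | 41726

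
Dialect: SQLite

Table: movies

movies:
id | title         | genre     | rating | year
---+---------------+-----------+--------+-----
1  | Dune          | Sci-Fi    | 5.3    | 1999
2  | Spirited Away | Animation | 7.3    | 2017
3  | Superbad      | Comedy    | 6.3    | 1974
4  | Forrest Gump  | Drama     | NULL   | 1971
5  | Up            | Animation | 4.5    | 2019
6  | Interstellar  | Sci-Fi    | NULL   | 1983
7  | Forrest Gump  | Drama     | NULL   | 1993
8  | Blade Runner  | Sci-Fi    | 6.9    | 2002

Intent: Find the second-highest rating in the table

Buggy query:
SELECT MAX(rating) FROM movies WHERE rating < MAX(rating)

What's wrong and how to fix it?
Bug: The inner MAX is an aggregate inside WHERE, which is not allowed

Fix: Compute the overall MAX in a subquery, then take MAX of rows below it

Corrected query:
SELECT MAX(rating) FROM movies WHERE rating < (SELECT MAX(rating) FROM movies)

Result:
MAX(rating)
-----------
6.9        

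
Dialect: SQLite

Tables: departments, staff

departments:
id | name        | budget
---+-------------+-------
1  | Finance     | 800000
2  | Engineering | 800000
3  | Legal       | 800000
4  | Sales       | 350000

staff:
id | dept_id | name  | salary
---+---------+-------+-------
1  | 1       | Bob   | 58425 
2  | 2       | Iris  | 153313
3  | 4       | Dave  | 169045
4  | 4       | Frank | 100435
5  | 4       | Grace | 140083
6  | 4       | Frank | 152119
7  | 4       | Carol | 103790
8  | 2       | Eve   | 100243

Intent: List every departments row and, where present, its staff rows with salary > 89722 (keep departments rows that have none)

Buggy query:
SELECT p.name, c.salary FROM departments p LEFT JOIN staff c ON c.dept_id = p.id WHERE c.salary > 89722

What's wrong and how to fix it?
Bug: A WHERE condition on the right-hand table after LEFT JOIN drops unmatched parents

Fix: Put 'c.salary > 89722' in the JOIN's ON clause instead of WHERE

Corrected query:
SELECT p.name, c.salary FROM departments p LEFT JOIN staff c ON c.dept_id = p.id AND c.salary > 89722

Result:
name        | salary
------------+-------
Finance     | NULL  
Engineering | 100243
Engineering | 153313
Legal       | NULL  
Sales       | 100435
Sales       | 103790
Sales       | 140083
Sales       | 152119
Sales       | 169045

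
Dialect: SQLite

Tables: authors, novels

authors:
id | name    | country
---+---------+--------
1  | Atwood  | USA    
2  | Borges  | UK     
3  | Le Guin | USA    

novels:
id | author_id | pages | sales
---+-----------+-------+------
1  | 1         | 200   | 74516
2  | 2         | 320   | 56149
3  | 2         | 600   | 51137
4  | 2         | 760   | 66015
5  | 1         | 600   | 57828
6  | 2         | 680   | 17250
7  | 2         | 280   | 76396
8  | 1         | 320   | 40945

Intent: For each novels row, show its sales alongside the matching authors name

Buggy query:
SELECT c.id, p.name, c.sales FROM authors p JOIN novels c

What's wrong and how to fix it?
Bug: Missing join condition: each novels row is matched to all authors rows instead of just its own

Fix: Add ON c.author_id = p.id to the JOIN

Corrected query:
SELECT c.id, p.name, c.sales FROM authors p JOIN novels c ON c.author_id = p.id

Result:
id | name   | sales
---+--------+------
1  | Atwood | 74516
2  | Borges | 56149
3  | Borges | 51137
4  | Borges | 66015
5  | Atwood | 57828
6  | Borges | 17250
7  | Borges | 76396
8  | Atwood | 40945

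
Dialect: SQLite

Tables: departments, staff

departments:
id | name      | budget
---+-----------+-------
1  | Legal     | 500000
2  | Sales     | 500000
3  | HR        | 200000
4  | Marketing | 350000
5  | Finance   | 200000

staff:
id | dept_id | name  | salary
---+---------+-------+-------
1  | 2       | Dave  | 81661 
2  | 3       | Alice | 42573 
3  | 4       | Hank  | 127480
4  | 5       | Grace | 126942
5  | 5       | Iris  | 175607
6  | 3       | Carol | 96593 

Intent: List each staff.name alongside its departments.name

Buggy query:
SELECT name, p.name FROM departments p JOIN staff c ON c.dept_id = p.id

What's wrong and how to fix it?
Bug: Both tables have a 'name' column; the unqualified reference is ambiguous

Fix: Qualify the column with its table alias (c.name)

Corrected query:
SELECT c.name, p.name FROM departments p JOIN staff c ON c.dept_id = p.id

Result:
name  | name     
------+----------
Dave  | Sales    
Alice | HR       
Hank  | Marketing
Grace | Finance  
Iris  | Finance  
Carol | HR       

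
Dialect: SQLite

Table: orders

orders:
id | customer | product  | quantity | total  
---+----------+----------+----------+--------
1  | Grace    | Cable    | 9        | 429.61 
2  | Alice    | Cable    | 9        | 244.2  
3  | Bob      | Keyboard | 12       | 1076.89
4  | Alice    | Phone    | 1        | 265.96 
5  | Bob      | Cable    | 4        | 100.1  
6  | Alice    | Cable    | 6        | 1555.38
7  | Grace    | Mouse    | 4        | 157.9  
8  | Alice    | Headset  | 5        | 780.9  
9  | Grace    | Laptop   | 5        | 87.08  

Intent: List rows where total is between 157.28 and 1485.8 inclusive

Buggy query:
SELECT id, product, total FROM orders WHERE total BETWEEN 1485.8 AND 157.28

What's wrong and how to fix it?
Bug: The bounds are reversed; BETWEEN a AND b requires a <= b to match anything

Fix: Swap the bounds so the smaller value comes first

Corrected query:
SELECT id, product, total FROM orders WHERE total BETWEEN 157.28 AND 1485.8

Result:
id | product  | total  
---+----------+--------
1  | Cable    | 429.61 
2  | Cable    | 244.2  
3  | Keyboard | 1076.89
4  | Phone    | 265.96 
7  | Mouse    | 157.9  
8  | Headset  | 780.9  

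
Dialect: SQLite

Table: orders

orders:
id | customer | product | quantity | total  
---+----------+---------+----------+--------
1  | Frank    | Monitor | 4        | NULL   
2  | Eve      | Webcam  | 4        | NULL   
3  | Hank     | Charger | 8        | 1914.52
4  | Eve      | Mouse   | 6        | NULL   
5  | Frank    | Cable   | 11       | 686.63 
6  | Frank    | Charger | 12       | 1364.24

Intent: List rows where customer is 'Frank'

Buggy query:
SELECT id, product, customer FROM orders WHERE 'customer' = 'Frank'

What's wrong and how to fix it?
Bug: Single quotes denote string literals in SQL; the column name is being compared as a constant string

Fix: Reference the column as customer without single quotes

Corrected query:
SELECT id, product, customer FROM orders WHERE customer = 'Frank'

Result:
id | product | customer
---+---------+---------
1  | Monitor | Frank   
5  | Cable   | Frank   
6  | Charger | Frank   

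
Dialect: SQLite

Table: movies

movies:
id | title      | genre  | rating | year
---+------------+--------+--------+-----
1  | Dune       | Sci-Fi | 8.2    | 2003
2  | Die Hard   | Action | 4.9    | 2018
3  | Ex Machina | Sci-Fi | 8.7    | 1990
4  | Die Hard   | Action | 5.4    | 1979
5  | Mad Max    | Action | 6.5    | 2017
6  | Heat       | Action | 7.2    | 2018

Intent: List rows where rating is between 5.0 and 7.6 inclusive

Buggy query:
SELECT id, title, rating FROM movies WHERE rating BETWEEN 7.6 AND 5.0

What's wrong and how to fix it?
Bug: The bounds are reversed; BETWEEN a AND b requires a <= b to match anything

Fix: Write BETWEEN 5.0 AND 7.6

Corrected query:
SELECT id, title, rating FROM movies WHERE rating BETWEEN 5.0 AND 7.6

Result:
id | title    | rating
---+----------+-------
4  | Die Hard | 5.4   
5  | Mad Max  | 6.5   
6  | Heat     | 7.2   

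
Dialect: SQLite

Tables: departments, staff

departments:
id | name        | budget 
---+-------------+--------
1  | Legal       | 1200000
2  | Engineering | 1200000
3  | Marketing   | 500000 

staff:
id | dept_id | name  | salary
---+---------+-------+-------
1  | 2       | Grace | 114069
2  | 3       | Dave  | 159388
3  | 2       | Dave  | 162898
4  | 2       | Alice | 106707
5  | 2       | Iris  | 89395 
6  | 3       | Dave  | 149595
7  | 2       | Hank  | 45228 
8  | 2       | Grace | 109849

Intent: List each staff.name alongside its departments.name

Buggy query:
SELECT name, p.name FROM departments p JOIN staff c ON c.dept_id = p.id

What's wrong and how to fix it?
Bug: Both tables have a 'name' column; the unqualified reference is ambiguous

Fix: Qualify the column with its table alias (c.name)

Corrected query:
SELECT c.name, p.name FROM departments p JOIN staff c ON c.dept_id = p.id

Result:
name  | name       
------+------------
Grace | Engineering
Dave  | Marketing  
Dave  | Engineering
Alice | Engineering
Iris  | Engineering
Dave  | Marketing  
Hank  | Engineering
Grace | Engineering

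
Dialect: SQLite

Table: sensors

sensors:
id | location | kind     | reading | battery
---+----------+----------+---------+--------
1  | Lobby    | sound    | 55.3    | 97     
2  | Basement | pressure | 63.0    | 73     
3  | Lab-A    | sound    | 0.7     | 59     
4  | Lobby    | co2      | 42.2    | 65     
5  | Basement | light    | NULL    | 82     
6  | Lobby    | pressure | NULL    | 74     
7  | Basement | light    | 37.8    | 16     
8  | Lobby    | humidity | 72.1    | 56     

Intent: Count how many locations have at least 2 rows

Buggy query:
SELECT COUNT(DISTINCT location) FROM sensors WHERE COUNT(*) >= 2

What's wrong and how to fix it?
Bug: WHERE filters individual rows, not groups, so a group-level COUNT is invalid there

Fix: Use a subquery that GROUPs and filters with HAVING, then count its rows

Corrected query:
SELECT COUNT(*) FROM (SELECT location FROM sensors GROUP BY location HAVING COUNT(*) >= 2)

Result:
COUNT(*)
--------
2       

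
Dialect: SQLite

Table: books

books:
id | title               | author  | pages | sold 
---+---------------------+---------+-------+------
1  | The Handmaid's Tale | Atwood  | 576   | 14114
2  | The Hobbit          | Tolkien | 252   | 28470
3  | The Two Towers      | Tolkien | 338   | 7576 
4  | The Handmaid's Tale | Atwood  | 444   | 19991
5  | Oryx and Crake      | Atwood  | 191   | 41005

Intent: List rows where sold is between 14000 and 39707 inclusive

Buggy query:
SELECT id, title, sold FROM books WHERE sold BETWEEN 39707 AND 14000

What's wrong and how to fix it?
Bug: BETWEEN expects the lower bound first; with 39707 AND 14000 the range is empty

Fix: Swap the bounds so the smaller value comes first

Corrected query:
SELECT id, title, sold FROM books WHERE sold BETWEEN 14000 AND 39707

Result:
id | title               | sold 
---+---------------------+------
1  | The Handmaid's Tale | 14114
2  | The Hobbit          | 28470
4  | The Handmaid's Tale | 19991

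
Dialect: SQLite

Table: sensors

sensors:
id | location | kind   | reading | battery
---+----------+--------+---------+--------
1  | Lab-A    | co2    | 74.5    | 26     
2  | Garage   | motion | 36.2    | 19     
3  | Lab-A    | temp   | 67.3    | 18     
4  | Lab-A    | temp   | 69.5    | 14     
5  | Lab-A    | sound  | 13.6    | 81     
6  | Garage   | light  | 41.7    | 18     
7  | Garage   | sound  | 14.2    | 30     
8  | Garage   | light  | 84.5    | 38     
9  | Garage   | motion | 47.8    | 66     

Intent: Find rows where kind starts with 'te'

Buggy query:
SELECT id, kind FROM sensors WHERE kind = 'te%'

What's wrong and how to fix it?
Bug: Wildcards only work with LIKE; '=' treats '%' as a literal character

Fix: Replace '=' with LIKE so 'te%' is treated as a pattern

Corrected query:
SELECT id, kind FROM sensors WHERE kind LIKE 'te%'

Result:
id | kind
---+-----
3  | temp
4  | temp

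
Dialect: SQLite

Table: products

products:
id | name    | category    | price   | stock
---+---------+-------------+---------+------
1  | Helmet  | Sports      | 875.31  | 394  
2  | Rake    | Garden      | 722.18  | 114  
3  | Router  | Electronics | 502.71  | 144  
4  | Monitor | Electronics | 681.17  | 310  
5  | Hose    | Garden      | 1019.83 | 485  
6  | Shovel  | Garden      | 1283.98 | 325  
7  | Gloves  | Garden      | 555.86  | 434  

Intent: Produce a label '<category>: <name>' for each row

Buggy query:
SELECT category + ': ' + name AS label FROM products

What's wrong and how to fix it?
Bug: '+' is numeric addition; on text columns SQLite converts them to 0 instead of concatenating

Fix: Use the || operator for string concatenation

Corrected query:
SELECT category || ': ' || name AS label FROM products

Result:
label               
--------------------
Sports: Helmet      
Garden: Rake        
Electronics: Router 
Electronics: Monitor
Garden: Hose        
Garden: Shovel      
Garden: Gloves      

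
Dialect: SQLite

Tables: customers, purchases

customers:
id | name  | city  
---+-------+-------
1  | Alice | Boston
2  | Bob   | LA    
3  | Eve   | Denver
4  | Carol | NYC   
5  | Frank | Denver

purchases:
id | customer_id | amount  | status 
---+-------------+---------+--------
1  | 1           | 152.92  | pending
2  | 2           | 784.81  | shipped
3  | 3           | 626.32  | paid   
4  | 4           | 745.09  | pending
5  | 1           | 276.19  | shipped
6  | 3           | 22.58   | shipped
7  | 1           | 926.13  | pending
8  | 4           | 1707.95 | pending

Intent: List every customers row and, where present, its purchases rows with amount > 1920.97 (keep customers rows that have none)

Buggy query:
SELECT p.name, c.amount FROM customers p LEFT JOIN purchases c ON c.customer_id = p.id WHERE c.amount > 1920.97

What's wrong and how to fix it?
Bug: A WHERE condition on the right-hand table after LEFT JOIN drops unmatched parents

Fix: Move the right-table condition into the ON clause so unmatched parents are kept

Corrected query:
SELECT p.name, c.amount FROM customers p LEFT JOIN purchases c ON c.customer_id = p.id AND c.amount > 1920.97

Result:
name  | amount
------+-------
Alice | NULL  
Bob   | NULL  
Eve   | NULL  
Carol | NULL  
Frank | NULL  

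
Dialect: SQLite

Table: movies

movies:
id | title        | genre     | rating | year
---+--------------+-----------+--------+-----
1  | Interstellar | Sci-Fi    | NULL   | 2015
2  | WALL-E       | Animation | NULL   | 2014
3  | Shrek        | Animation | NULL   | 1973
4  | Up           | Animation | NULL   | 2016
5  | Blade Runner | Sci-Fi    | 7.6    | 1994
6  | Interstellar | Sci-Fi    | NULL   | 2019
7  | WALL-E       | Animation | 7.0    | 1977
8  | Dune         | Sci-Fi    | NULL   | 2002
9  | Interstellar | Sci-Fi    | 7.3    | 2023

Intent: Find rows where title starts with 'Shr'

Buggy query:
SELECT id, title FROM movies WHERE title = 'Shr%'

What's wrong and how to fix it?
Bug: Wildcards only work with LIKE; '=' treats '%' as a literal character

Fix: Use LIKE for wildcard pattern matching

Corrected query:
SELECT id, title FROM movies WHERE title LIKE 'Shr%'

Result:
id | title
---+------
3  | Shrek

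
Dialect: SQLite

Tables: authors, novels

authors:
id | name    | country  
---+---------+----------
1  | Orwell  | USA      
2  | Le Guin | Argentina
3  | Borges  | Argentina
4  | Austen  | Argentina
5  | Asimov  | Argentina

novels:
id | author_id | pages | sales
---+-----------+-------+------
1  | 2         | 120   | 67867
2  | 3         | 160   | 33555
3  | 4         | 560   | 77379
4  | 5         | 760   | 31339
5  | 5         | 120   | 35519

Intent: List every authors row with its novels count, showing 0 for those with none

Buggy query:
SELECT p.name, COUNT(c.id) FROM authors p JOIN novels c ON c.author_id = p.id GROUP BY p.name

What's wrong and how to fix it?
Bug: INNER JOIN drops authors rows that have no matching novels rows

Fix: Switch to LEFT JOIN to retain unmatched parent rows

Corrected query:
SELECT p.name, COUNT(c.id) FROM authors p LEFT JOIN novels c ON c.author_id = p.id GROUP BY p.name

Result:
name    | COUNT(c.id)
--------+------------
Asimov  | 2          
Austen  | 1          
Borges  | 1          
Le Guin | 1          
Orwell  | 0          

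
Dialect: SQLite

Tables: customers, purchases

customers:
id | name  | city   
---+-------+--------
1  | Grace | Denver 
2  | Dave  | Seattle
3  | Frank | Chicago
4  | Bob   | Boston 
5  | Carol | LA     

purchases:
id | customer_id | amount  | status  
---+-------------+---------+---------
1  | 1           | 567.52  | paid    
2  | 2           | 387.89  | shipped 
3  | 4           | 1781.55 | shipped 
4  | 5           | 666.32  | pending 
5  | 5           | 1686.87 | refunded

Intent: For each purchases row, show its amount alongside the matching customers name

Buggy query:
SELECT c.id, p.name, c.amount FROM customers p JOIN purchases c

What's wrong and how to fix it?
Bug: JOIN with no ON clause produces a cartesian product; every purchases row pairs with every customers row

Fix: Specify the join condition linking the foreign key to the parent id

Corrected query:
SELECT c.id, p.name, c.amount FROM customers p JOIN purchases c ON c.customer_id = p.id

Result:
id | name  | amount 
---+-------+--------
1  | Grace | 567.52 
2  | Dave  | 387.89 
3  | Bob   | 1781.55
4  | Carol | 666.32 
5  | Carol | 1686.87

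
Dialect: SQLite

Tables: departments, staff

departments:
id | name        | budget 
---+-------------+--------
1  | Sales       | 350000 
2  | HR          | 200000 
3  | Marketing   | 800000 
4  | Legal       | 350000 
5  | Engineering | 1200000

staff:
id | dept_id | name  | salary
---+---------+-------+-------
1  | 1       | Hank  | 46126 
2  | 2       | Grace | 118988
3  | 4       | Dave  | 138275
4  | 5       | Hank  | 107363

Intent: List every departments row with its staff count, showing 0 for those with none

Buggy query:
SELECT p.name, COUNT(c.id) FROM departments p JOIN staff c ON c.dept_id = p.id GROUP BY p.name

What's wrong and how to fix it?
Bug: An inner join excludes parents with zero children

Fix: Switch to LEFT JOIN to retain unmatched parent rows

Corrected query:
SELECT p.name, COUNT(c.id) FROM departments p LEFT JOIN staff c ON c.dept_id = p.id GROUP BY p.name

Result:
name        | COUNT(c.id)
------------+------------
Engineering | 1          
HR          | 1          
Legal       | 1          
Marketing   | 0          
Sales       | 1          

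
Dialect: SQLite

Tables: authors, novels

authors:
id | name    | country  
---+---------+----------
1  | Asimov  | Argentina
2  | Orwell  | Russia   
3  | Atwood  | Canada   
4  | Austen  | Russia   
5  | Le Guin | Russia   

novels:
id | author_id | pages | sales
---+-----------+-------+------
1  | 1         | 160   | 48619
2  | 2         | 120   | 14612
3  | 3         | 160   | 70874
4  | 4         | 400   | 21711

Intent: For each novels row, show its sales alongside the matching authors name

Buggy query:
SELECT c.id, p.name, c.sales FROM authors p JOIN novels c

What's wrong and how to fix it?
Bug: JOIN with no ON clause produces a cartesian product; every novels row pairs with every authors row

Fix: Add ON c.author_id = p.id to the JOIN

Corrected query:
SELECT c.id, p.name, c.sales FROM authors p JOIN novels c ON c.author_id = p.id

Result:
id | name   | sales
---+--------+------
1  | Asimov | 48619
2  | Orwell | 14612
3  | Atwood | 70874
4  | Austen | 21711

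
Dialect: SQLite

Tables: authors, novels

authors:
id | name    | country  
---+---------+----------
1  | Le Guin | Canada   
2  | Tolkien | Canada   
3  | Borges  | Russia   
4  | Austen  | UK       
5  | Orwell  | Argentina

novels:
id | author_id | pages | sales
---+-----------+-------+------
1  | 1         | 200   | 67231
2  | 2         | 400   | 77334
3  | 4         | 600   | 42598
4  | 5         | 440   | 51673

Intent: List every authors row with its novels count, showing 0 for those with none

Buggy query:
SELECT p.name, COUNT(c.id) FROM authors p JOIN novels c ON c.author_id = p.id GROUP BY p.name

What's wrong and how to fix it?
Bug: INNER JOIN drops authors rows that have no matching novels rows

Fix: Use LEFT JOIN so parents without children still appear (COUNT(c.id) gives 0)

Corrected query:
SELECT p.name, COUNT(c.id) FROM authors p LEFT JOIN novels c ON c.author_id = p.id GROUP BY p.name

Result:
name    | COUNT(c.id)
--------+------------
Austen  | 1          
Borges  | 0          
Le Guin | 1          
Orwell  | 1          
Tolkien | 1          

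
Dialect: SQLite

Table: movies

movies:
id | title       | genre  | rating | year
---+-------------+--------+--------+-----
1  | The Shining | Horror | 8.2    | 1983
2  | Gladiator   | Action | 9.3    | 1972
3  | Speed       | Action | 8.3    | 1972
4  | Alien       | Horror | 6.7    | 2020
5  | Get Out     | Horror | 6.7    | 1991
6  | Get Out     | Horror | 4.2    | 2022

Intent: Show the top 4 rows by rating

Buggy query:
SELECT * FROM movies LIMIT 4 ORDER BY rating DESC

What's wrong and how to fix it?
Bug: ORDER BY cannot follow LIMIT; LIMIT is the final clause

Fix: Swap the clauses: ORDER BY first, then LIMIT

Corrected query:
SELECT * FROM movies ORDER BY rating DESC LIMIT 4

Result:
id | title       | genre  | rating | year
---+-------------+--------+--------+-----
2  | Gladiator   | Action | 9.3    | 1972
3  | Speed       | Action | 8.3    | 1972
1  | The Shining | Horror | 8.2    | 1983
4  | Alien       | Horror | 6.7    | 2020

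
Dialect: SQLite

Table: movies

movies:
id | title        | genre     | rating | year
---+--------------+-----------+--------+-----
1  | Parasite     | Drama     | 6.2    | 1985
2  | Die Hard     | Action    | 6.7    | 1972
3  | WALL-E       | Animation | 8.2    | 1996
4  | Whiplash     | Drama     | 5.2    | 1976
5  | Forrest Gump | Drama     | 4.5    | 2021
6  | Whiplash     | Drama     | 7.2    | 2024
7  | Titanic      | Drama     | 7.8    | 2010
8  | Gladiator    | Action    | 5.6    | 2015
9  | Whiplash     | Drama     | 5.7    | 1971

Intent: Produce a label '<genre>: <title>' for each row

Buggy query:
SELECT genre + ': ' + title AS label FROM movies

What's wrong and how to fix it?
Bug: '+' is numeric addition; on text columns SQLite converts them to 0 instead of concatenating

Fix: Replace + with || to concatenate text

Corrected query:
SELECT genre || ': ' || title AS label FROM movies

Result:
label              
-------------------
Drama: Parasite    
Action: Die Hard   
Animation: WALL-E  
Drama: Whiplash    
Drama: Forrest Gump
Drama: Whiplash    
Drama: Titanic     
Action: Gladiator  
Drama: Whiplash    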